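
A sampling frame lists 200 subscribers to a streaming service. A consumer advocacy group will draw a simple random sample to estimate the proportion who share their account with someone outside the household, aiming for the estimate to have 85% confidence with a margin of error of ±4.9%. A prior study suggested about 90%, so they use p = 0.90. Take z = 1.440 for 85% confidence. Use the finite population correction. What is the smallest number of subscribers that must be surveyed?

57

Unadjusted: n₀ = 1.440² × 0.90 × 0.10 / 0.049² ≈ 77.73, so n₀ = 78.
Finite population correction with N = 200: n = n₀ / (1 + (n₀−1)/N) = 78 / (1 + 77/200) = 78 / 1.3850 ≈ 56.32.
Rounding up, n = 57.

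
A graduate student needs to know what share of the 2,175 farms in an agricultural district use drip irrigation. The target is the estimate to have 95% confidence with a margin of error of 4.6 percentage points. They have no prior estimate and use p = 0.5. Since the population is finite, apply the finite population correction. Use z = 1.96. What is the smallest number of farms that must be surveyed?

Unadjusted: n₀ = 1.96² × 0.50 × 0.50 / 0.046² ≈ 453.88, so n₀ = 454.
Finite population correction with N = 2,175: n = n₀ / (1 + (n₀−1)/N) = 454 / (1 + 453/2175) = 454 / 1.2083 ≈ 375.74.
Rounding up, n = 376.

376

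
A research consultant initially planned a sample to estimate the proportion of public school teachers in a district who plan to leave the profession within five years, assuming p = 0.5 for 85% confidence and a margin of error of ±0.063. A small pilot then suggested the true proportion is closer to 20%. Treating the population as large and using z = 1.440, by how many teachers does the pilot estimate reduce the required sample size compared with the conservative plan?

Conservative (p = 0.5): n = 1.440² × 0.25 / 0.063² ≈ 130.61 → 131.
Using p = 0.20: p(1−p) = 0.1600, so n = 1.440² × 0.1600 / 0.063² ≈ 83.59 → 84.
Reduction: 131 − 84 = 47.

47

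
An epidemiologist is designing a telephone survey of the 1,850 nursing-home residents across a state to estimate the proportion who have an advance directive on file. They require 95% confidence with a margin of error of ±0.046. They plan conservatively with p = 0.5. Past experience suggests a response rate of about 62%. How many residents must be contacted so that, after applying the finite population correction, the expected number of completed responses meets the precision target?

589

For 95% confidence, z = 1.960.
Completed interviews needed (unadjusted): n₀ = 1.960² × 0.2500 / 0.046² ≈ 453.88 → 454.
FPC for N = 1,850: n = 454 / (1 + 453/1850) = 454 / 1.2449 ≈ 364.70 → 365.
At a 62% response rate, contacts needed = 365 / 0.62 ≈ 588.71 → 589.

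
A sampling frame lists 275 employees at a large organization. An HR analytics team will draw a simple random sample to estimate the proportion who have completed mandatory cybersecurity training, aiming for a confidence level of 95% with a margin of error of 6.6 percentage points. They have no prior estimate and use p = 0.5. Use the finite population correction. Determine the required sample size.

123

For 95% confidence, z = 1.960.
Unadjusted: n₀ = 1.960² × 0.50 × 0.50 / 0.066² ≈ 220.48, so n₀ = 221.
Finite population correction with N = 275: n = n₀ / (1 + (n₀−1)/N) = 221 / (1 + 220/275) = 221 / 1.8000 ≈ 122.78.
Rounding up, n = 123.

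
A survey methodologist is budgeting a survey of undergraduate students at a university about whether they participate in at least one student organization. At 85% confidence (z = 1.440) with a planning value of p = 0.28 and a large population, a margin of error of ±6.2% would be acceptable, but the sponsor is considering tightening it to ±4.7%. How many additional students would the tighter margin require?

At ±6.2%: n = 1.440² × 0.2016 / 0.062² ≈ 108.75 → 109.
At ±4.7%: n = 1.440² × 0.2016 / 0.047² ≈ 189.24 → 190.
Additional respondents: 190 − 109 = 81.

81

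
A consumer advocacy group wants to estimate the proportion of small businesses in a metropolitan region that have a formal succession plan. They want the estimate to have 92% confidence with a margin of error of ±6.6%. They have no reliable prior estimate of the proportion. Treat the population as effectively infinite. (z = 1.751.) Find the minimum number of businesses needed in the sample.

With no prior estimate, use p = 0.5, giving p(1−p) = 0.25.
n = z²·p(1−p)/E² = 1.751² × 0.2500 / 0.066² = 3.0660 × 0.2500 / 0.004356 ≈ 175.96.
Rounding up gives n = 176.

176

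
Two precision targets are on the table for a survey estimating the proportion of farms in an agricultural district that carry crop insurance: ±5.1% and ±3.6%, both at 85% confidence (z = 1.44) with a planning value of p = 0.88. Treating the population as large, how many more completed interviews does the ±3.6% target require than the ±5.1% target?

At ±5.1%: n = 1.44² × 0.1056 / 0.051² ≈ 84.19 → 85.
At ±3.6%: n = 1.44² × 0.1056 / 0.036² ≈ 168.96 → 169.
Additional respondents: 169 − 85 = 84.

84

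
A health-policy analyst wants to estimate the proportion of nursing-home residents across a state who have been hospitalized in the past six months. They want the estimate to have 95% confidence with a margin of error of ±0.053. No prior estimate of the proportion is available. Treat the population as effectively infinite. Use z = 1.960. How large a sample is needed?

342

With no prior estimate, use p = 0.5, giving p(1−p) = 0.25.
n = z²·p(1−p)/E² = 1.960² × 0.2500 / 0.053² = 3.8416 × 0.2500 / 0.002809 ≈ 341.90.
Rounding up gives n = 342.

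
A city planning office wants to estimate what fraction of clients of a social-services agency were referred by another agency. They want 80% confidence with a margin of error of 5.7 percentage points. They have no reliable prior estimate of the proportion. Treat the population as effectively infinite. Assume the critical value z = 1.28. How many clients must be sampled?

127

With no prior estimate, use p = 0.5, giving p(1−p) = 0.25.
n = z²·p(1−p)/E² = 1.28² × 0.2500 / 0.057² = 1.6384 × 0.2500 / 0.003249 ≈ 126.07.
Rounding up gives n = 127.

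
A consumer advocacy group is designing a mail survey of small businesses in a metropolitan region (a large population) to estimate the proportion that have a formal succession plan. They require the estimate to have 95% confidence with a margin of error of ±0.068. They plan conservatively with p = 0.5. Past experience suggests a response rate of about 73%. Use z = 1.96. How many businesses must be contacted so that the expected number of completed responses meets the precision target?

Completed interviews needed: n₀ = 1.96² × 0.2500 / 0.068² ≈ 207.70 → 208.
At a 73% response rate, contacts needed = 208 / 0.73 ≈ 284.93 → 285.

285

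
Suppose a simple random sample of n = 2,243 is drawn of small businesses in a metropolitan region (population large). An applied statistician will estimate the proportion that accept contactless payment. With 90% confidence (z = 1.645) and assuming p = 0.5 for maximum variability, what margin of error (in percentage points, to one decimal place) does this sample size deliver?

SE(p̂) = √[p(1−p)/n] = √[0.2500/2243] = 0.01056.
E = z × SE = 1.645 × 0.01056 = 0.01737, or 1.7 percentage points.

1.7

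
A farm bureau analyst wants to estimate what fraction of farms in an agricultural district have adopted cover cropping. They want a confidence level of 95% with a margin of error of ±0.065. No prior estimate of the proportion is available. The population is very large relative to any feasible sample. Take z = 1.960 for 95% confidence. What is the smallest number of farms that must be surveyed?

228

With no prior estimate, use p = 0.5, giving p(1−p) = 0.25.
n = z²·p(1−p)/E² = 1.960² × 0.2500 / 0.065² = 3.8416 × 0.2500 / 0.004225 ≈ 227.31.
Rounding up gives n = 228.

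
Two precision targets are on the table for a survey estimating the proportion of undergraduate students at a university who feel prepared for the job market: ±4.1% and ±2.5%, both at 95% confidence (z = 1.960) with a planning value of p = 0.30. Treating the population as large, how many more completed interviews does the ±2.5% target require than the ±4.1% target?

811

At ±4.1%: n = 1.960² × 0.2100 / 0.041² ≈ 479.91 → 480.
At ±2.5%: n = 1.960² × 0.2100 / 0.025² ≈ 1290.78 → 1291.
Additional respondents: 1291 − 480 = 811.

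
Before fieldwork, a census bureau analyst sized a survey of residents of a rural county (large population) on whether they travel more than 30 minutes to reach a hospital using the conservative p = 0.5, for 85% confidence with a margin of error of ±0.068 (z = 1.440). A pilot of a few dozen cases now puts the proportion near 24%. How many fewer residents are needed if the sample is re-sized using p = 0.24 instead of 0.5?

Conservative (p = 0.5): n = 1.440² × 0.25 / 0.068² ≈ 112.11 → 113.
Using p = 0.24: p(1−p) = 0.1824, so n = 1.440² × 0.1824 / 0.068² ≈ 81.80 → 82.
Reduction: 113 − 82 = 31.

31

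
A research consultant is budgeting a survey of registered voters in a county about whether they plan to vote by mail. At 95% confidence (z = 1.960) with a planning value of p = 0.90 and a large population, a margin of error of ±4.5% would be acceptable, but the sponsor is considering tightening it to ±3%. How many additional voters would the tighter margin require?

At ±4.5%: n = 1.960² × 0.0900 / 0.045² ≈ 170.74 → 171.
At ±3%: n = 1.960² × 0.0900 / 0.030² ≈ 384.16 → 385.
Additional respondents: 385 − 171 = 214.

214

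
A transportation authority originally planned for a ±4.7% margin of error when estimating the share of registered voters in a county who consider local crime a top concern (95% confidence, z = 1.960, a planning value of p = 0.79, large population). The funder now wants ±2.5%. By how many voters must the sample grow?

731

At ±4.7%: n = 1.960² × 0.1659 / 0.047² ≈ 288.51 → 289.
At ±2.5%: n = 1.960² × 0.1659 / 0.025² ≈ 1019.71 → 1020.
Additional respondents: 1020 − 289 = 731.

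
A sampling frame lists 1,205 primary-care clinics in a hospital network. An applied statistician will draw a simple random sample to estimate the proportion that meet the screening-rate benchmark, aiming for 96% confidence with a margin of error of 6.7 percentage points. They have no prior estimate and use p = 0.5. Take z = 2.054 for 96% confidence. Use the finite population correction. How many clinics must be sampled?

197

Unadjusted: n₀ = 2.054² × 0.50 × 0.50 / 0.067² ≈ 234.96, so n₀ = 235.
Finite population correction with N = 1,205: n = n₀ / (1 + (n₀−1)/N) = 235 / (1 + 234/1205) = 235 / 1.1942 ≈ 196.79.
Rounding up, n = 197.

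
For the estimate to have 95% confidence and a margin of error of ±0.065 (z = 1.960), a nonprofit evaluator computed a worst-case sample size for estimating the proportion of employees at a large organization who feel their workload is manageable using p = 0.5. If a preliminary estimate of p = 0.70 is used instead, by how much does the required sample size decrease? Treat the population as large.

37

Conservative (p = 0.5): n = 1.960² × 0.25 / 0.065² ≈ 227.31 → 228.
Using p = 0.70: p(1−p) = 0.2100, so n = 1.960² × 0.2100 / 0.065² ≈ 190.94 → 191.
Reduction: 228 − 191 = 37.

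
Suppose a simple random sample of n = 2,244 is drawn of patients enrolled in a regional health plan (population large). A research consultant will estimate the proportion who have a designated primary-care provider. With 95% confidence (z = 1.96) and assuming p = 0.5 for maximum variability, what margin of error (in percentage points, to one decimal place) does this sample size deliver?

2.1

SE(p̂) = √[p(1−p)/n] = √[0.2500/2244] = 0.01056.
E = z × SE = 1.96 × 0.01056 = 0.02069, or 2.1 percentage points.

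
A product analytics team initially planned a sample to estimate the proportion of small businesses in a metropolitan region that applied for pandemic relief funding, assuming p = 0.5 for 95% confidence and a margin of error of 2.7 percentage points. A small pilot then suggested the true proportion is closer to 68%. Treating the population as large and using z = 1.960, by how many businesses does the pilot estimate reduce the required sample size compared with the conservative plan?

171

Conservative (p = 0.5): n = 1.960² × 0.25 / 0.027² ≈ 1317.42 → 1318.
Using p = 0.68: p(1−p) = 0.2176, so n = 1.960² × 0.2176 / 0.027² ≈ 1146.68 → 1147.
Reduction: 1318 − 1147 = 171.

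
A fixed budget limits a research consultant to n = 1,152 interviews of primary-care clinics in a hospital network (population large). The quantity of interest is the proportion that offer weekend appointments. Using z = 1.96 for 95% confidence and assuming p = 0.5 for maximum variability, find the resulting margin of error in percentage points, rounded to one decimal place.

SE(p̂) = √[p(1−p)/n] = √[0.2500/1152] = 0.01473.
E = z × SE = 1.96 × 0.01473 = 0.02887, or 2.9 percentage points.

2.9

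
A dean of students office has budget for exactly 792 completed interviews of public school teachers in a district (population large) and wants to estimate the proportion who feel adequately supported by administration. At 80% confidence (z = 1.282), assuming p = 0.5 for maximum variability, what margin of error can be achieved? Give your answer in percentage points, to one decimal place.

SE(p̂) = √[p(1−p)/n] = √[0.2500/792] = 0.01777.
E = z × SE = 1.282 × 0.01777 = 0.02278, or 2.3 percentage points.

2.3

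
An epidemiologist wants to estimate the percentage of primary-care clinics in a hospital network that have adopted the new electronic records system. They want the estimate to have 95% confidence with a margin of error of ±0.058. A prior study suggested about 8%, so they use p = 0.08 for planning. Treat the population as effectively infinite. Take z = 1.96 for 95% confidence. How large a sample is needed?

85

With p = 0.08, p(1−p) = 0.0736.
n = z²·p(1−p)/E² = 1.96² × 0.0736 / 0.058² = 3.8416 × 0.0736 / 0.003364 ≈ 84.05.
Rounding up gives n = 85.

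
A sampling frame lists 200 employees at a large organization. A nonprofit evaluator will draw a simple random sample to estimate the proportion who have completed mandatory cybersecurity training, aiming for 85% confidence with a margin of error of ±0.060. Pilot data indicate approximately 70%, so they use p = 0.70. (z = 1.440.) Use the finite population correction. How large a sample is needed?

Unadjusted: n₀ = 1.440² × 0.70 × 0.30 / 0.060² ≈ 120.96, so n₀ = 121.
Finite population correction with N = 200: n = n₀ / (1 + (n₀−1)/N) = 121 / (1 + 120/200) = 121 / 1.6000 ≈ 75.62.
Rounding up, n = 76.

76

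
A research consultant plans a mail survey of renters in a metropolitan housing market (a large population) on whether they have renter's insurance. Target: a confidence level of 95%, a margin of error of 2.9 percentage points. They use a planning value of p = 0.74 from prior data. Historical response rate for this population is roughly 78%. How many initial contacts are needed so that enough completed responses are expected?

1127

For 95% confidence, z = 1.960.
Completed interviews needed: n₀ = 1.960² × 0.1924 / 0.029² ≈ 878.86 → 879.
At a 78% response rate, contacts needed = 879 / 0.78 ≈ 1126.92 → 1127.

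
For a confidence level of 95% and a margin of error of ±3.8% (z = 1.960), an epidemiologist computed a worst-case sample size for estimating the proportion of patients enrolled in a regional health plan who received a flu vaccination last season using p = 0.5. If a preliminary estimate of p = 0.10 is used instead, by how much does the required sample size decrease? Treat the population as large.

426

Conservative (p = 0.5): n = 1.960² × 0.25 / 0.038² ≈ 665.10 → 666.
Using p = 0.10: p(1−p) = 0.0900, so n = 1.960² × 0.0900 / 0.038² ≈ 239.43 → 240.
Reduction: 666 − 240 = 426.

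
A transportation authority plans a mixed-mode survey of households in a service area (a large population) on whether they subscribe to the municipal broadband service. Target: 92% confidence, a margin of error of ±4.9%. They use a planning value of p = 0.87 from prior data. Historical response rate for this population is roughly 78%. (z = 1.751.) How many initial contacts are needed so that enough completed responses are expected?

Completed interviews needed: n₀ = 1.751² × 0.1131 / 0.049² ≈ 144.43 → 145.
At a 78% response rate, contacts needed = 145 / 0.78 ≈ 185.90 → 186.

186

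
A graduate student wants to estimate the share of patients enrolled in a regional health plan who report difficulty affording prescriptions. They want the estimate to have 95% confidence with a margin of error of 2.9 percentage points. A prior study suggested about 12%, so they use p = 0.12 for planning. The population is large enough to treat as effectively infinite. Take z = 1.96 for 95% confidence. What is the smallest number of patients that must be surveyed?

483

With p = 0.12, p(1−p) = 0.1056.
n = z²·p(1−p)/E² = 1.96² × 0.1056 / 0.029² = 3.8416 × 0.1056 / 0.000841 ≈ 482.37.
Rounding up gives n = 483.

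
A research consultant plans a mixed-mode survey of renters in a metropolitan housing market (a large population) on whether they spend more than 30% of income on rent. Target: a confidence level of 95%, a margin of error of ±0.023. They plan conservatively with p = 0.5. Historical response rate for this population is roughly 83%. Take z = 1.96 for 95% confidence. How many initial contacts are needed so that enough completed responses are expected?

Completed interviews needed: n₀ = 1.96² × 0.2500 / 0.023² ≈ 1815.50 → 1816.
At an 83% response rate, contacts needed = 1816 / 0.83 ≈ 2187.95 → 2188.

2188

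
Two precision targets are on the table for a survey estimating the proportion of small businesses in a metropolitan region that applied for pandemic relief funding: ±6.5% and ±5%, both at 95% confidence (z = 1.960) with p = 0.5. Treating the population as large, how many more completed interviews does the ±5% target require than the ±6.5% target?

157

At ±6.5%: n = 1.960² × 0.2500 / 0.065² ≈ 227.31 → 228.
At ±5%: n = 1.960² × 0.2500 / 0.050² ≈ 384.16 → 385.
Additional respondents: 385 − 228 = 157.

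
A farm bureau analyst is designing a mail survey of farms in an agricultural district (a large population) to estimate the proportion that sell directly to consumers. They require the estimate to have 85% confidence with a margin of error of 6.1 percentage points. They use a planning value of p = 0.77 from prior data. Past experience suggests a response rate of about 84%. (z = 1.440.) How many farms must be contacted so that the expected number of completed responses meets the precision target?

Completed interviews needed: n₀ = 1.440² × 0.1771 / 0.061² ≈ 98.69 → 99.
At an 84% response rate, contacts needed = 99 / 0.84 ≈ 117.86 → 118.

118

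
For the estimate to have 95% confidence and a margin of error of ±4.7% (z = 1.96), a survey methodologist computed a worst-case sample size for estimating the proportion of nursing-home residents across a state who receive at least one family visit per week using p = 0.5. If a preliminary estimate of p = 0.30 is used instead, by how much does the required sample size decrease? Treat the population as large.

69

Conservative (p = 0.5): n = 1.96² × 0.25 / 0.047² ≈ 434.77 → 435.
Using p = 0.30: p(1−p) = 0.2100, so n = 1.96² × 0.2100 / 0.047² ≈ 365.20 → 366.
Reduction: 435 − 366 = 69.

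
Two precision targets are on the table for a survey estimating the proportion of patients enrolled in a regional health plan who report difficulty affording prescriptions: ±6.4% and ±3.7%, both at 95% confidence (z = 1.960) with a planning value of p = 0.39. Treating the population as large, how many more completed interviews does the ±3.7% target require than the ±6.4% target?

444

At ±6.4%: n = 1.960² × 0.2379 / 0.064² ≈ 223.12 → 224.
At ±3.7%: n = 1.960² × 0.2379 / 0.037² ≈ 667.58 → 668.
Additional respondents: 668 − 224 = 444.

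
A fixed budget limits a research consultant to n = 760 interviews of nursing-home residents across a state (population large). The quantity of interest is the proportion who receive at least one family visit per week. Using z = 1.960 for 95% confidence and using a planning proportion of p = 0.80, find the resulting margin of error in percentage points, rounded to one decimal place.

2.8

SE(p̂) = √[p(1−p)/n] = √[0.1600/760] = 0.01451.
E = z × SE = 1.960 × 0.01451 = 0.02844, or 2.8 percentage points.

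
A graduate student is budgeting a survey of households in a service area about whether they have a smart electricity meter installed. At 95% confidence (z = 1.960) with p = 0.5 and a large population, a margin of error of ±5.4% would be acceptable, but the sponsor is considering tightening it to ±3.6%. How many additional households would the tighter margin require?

At ±5.4%: n = 1.960² × 0.2500 / 0.054² ≈ 329.36 → 330.
At ±3.6%: n = 1.960² × 0.2500 / 0.036² ≈ 741.05 → 742.
Additional respondents: 742 − 330 = 412.

412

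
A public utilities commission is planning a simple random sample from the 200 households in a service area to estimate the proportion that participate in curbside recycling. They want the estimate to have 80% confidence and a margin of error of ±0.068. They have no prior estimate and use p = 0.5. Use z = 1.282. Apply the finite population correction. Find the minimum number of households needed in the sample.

Unadjusted: n₀ = 1.282² × 0.50 × 0.50 / 0.068² ≈ 88.86, so n₀ = 89.
Finite population correction with N = 200: n = n₀ / (1 + (n₀−1)/N) = 89 / (1 + 88/200) = 89 / 1.4400 ≈ 61.81.
Rounding up, n = 62.

62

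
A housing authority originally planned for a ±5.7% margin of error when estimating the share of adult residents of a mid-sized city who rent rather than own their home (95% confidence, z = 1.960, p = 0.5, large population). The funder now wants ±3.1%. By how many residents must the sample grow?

704

At ±5.7%: n = 1.960² × 0.2500 / 0.057² ≈ 295.60 → 296.
At ±3.1%: n = 1.960² × 0.2500 / 0.031² ≈ 999.38 → 1000.
Additional respondents: 1000 − 296 = 704.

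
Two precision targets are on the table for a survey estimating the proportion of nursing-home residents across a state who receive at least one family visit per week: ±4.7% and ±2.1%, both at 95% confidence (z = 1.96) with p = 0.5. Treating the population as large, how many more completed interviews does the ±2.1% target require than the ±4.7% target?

At ±4.7%: n = 1.96² × 0.2500 / 0.047² ≈ 434.77 → 435.
At ±2.1%: n = 1.96² × 0.2500 / 0.021² ≈ 2177.78 → 2178.
Additional respondents: 2178 − 435 = 1743.

1743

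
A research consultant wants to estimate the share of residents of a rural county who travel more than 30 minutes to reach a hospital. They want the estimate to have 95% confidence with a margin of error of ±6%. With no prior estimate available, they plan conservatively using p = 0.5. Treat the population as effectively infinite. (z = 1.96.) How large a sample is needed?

267

With p = 0.5, p(1−p) = 0.25.
n = z²·p(1−p)/E² = 1.96² × 0.2500 / 0.060² = 3.8416 × 0.2500 / 0.003600 ≈ 266.78.
Rounding up gives n = 267.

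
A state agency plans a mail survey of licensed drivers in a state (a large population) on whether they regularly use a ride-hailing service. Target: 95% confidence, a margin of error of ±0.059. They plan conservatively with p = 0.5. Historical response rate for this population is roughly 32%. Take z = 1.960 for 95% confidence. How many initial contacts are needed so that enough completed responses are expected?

Completed interviews needed: n₀ = 1.960² × 0.2500 / 0.059² ≈ 275.90 → 276.
At a 32% response rate, contacts needed = 276 / 0.32 ≈ 862.50 → 863.

863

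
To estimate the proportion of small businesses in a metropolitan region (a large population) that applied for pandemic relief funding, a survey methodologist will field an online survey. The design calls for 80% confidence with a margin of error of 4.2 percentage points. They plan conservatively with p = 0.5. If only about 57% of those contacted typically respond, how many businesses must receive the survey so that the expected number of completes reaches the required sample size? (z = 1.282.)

409

Completed interviews needed: n₀ = 1.282² × 0.2500 / 0.042² ≈ 232.93 → 233.
At a 57% response rate, contacts needed = 233 / 0.57 ≈ 408.77 → 409.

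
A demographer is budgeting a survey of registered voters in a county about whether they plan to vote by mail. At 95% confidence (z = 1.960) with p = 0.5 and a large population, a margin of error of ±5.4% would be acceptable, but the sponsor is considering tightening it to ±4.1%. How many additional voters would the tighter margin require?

At ±5.4%: n = 1.960² × 0.2500 / 0.054² ≈ 329.36 → 330.
At ±4.1%: n = 1.960² × 0.2500 / 0.041² ≈ 571.33 → 572.
Additional respondents: 572 − 330 = 242.

242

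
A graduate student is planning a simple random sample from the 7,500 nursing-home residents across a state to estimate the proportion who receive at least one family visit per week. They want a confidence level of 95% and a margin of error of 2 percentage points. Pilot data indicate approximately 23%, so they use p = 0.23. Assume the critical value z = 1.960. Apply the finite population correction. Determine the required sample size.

Unadjusted: n₀ = 1.960² × 0.23 × 0.77 / 0.020² ≈ 1700.87, so n₀ = 1701.
Finite population correction with N = 7,500: n = n₀ / (1 + (n₀−1)/N) = 1701 / (1 + 1700/7500) = 1701 / 1.2267 ≈ 1386.68.
Rounding up, n = 1387.

1387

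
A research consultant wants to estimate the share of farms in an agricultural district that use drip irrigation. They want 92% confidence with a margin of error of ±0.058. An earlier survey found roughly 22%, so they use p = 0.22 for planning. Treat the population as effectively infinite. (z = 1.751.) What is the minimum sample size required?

157

With p = 0.22, p(1−p) = 0.1716.
n = z²·p(1−p)/E² = 1.751² × 0.1716 / 0.058² = 3.0660 × 0.1716 / 0.003364 ≈ 156.40.
Rounding up gives n = 157.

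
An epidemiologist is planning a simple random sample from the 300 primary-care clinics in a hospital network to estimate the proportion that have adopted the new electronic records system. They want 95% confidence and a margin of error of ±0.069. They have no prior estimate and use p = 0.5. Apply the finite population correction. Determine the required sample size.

For 95% confidence, z = 1.96.
Unadjusted: n₀ = 1.96² × 0.50 × 0.50 / 0.069² ≈ 201.72, so n₀ = 202.
Finite population correction with N = 300: n = n₀ / (1 + (n₀−1)/N) = 202 / (1 + 201/300) = 202 / 1.6700 ≈ 120.96.
Rounding up, n = 121.

121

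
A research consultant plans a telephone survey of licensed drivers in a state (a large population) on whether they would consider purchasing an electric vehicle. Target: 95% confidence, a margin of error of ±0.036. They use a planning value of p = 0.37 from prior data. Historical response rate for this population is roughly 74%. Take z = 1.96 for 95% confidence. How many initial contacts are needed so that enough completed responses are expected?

Completed interviews needed: n₀ = 1.96² × 0.2331 / 0.036² ≈ 690.95 → 691.
At a 74% response rate, contacts needed = 691 / 0.74 ≈ 933.78 → 934.

934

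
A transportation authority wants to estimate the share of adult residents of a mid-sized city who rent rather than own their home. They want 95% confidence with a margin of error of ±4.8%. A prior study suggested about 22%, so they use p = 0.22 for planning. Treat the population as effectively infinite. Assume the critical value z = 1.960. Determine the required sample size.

With p = 0.22, p(1−p) = 0.1716.
n = z²·p(1−p)/E² = 1.960² × 0.1716 / 0.048² = 3.8416 × 0.1716 / 0.002304 ≈ 286.12.
Rounding up gives n = 287.

287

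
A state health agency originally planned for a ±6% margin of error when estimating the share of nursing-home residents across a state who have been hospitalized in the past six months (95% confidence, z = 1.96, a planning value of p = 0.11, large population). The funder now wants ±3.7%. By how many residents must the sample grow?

170

At ±6%: n = 1.96² × 0.0979 / 0.060² ≈ 104.47 → 105.
At ±3.7%: n = 1.96² × 0.0979 / 0.037² ≈ 274.72 → 275.
Additional respondents: 275 − 105 = 170.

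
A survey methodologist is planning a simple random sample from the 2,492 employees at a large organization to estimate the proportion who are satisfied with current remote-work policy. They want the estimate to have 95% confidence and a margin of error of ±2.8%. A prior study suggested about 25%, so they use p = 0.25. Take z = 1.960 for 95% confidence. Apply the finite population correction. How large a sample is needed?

672

Unadjusted: n₀ = 1.960² × 0.25 × 0.75 / 0.028² ≈ 918.75, so n₀ = 919.
Finite population correction with N = 2,492: n = n₀ / (1 + (n₀−1)/N) = 919 / (1 + 918/2492) = 919 / 1.3684 ≈ 671.60.
Rounding up, n = 672.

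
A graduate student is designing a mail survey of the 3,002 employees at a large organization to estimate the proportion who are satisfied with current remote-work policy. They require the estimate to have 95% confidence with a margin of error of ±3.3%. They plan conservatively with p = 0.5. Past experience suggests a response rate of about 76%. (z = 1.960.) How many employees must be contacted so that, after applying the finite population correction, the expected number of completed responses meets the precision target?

898

Completed interviews needed (unadjusted): n₀ = 1.960² × 0.2500 / 0.033² ≈ 881.91 → 882.
FPC for N = 3,002: n = 882 / (1 + 881/3002) = 882 / 1.2935 ≈ 681.89 → 682.
At a 76% response rate, contacts needed = 682 / 0.76 ≈ 897.37 → 898.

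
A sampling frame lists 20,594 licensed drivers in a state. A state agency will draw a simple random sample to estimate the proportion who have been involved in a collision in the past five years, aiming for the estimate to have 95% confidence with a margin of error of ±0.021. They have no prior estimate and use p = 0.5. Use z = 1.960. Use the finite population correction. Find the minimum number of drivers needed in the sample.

Unadjusted: n₀ = 1.960² × 0.50 × 0.50 / 0.021² ≈ 2177.78, so n₀ = 2178.
Finite population correction with N = 20,594: n = n₀ / (1 + (n₀−1)/N) = 2178 / (1 + 2177/20594) = 2178 / 1.1057 ≈ 1969.77.
Rounding up, n = 1970.

1970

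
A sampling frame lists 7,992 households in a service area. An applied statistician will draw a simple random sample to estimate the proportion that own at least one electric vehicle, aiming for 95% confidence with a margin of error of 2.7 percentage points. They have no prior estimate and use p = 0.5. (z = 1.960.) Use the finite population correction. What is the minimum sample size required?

1132

Unadjusted: n₀ = 1.960² × 0.50 × 0.50 / 0.027² ≈ 1317.42, so n₀ = 1318.
Finite population correction with N = 7,992: n = n₀ / (1 + (n₀−1)/N) = 1318 / (1 + 1317/7992) = 1318 / 1.1648 ≈ 1131.53.
Rounding up, n = 1132.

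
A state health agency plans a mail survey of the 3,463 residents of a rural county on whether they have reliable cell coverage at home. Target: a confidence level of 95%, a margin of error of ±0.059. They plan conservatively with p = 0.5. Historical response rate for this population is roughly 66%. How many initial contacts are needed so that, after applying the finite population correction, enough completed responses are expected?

For 95% confidence, z = 1.96.
Completed interviews needed (unadjusted): n₀ = 1.96² × 0.2500 / 0.059² ≈ 275.90 → 276.
FPC for N = 3,463: n = 276 / (1 + 275/3463) = 276 / 1.0794 ≈ 255.70 → 256.
At a 66% response rate, contacts needed = 256 / 0.66 ≈ 387.88 → 388.

388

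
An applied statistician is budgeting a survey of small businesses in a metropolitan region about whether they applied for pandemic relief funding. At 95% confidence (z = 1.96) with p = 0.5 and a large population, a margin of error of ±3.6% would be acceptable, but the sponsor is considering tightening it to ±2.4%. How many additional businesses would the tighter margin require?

926

At ±3.6%: n = 1.96² × 0.2500 / 0.036² ≈ 741.05 → 742.
At ±2.4%: n = 1.96² × 0.2500 / 0.024² ≈ 1667.36 → 1668.
Additional respondents: 1668 − 742 = 926.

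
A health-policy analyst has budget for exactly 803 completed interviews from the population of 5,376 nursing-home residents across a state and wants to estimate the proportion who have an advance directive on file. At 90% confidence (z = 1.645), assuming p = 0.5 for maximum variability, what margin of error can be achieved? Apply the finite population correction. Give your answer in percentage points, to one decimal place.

2.7

Finite-population factor: (N−n)/(N−1) = (5376−803)/(5376−1) = 0.8508.
SE(p̂) = √[p(1−p)/n · (N−n)/(N−1)] = √[0.2500/803 × 0.8508] = 0.01628.
E = z × SE = 1.645 × 0.01628 = 0.02677 ≈ 2.7 percentage points.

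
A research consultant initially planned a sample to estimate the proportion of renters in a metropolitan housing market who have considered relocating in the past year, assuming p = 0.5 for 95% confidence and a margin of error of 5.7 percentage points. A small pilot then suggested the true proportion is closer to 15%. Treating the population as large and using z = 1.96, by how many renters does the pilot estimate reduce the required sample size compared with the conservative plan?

Conservative (p = 0.5): n = 1.96² × 0.25 / 0.057² ≈ 295.60 → 296.
Using p = 0.15: p(1−p) = 0.1275, so n = 1.96² × 0.1275 / 0.057² ≈ 150.76 → 151.
Reduction: 296 − 151 = 145.

145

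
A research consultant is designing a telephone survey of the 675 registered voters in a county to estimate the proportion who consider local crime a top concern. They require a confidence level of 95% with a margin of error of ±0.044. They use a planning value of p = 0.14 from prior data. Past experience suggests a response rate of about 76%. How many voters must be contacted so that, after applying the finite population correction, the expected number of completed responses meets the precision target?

For 95% confidence, z = 1.960.
Completed interviews needed (unadjusted): n₀ = 1.960² × 0.1204 / 0.044² ≈ 238.91 → 239.
FPC for N = 675: n = 239 / (1 + 238/675) = 239 / 1.3526 ≈ 176.70 → 177.
At a 76% response rate, contacts needed = 177 / 0.76 ≈ 232.89 → 233.

233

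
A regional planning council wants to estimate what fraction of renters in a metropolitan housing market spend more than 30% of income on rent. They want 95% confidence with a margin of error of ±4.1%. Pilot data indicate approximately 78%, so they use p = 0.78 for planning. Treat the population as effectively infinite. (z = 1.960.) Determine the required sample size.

393

With p = 0.78, p(1−p) = 0.1716.
n = z²·p(1−p)/E² = 1.960² × 0.1716 / 0.041² = 3.8416 × 0.1716 / 0.001681 ≈ 392.16.
Rounding up gives n = 393.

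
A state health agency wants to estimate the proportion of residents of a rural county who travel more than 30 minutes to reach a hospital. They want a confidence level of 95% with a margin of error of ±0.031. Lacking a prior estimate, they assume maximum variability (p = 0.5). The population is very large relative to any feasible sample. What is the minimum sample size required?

1000

For 95% confidence, z = 1.96.
With p = 0.5, p(1−p) = 0.25.
n = z²·p(1−p)/E² = 1.96² × 0.2500 / 0.031² = 3.8416 × 0.2500 / 0.000961 ≈ 999.38.
Rounding up gives n = 1000.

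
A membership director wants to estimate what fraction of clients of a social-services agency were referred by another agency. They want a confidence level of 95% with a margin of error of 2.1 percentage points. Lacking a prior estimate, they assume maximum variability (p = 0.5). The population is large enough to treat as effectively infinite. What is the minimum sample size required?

2178

For 95% confidence, z = 1.960.
With p = 0.5, p(1−p) = 0.25.
n = z²·p(1−p)/E² = 1.960² × 0.2500 / 0.021² = 3.8416 × 0.2500 / 0.000441 ≈ 2177.78.
Rounding up gives n = 2178.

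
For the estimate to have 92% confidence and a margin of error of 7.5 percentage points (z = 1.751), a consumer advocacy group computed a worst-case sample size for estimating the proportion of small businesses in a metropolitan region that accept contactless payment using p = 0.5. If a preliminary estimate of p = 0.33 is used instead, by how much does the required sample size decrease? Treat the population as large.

Conservative (p = 0.5): n = 1.751² × 0.25 / 0.075² ≈ 136.27 → 137.
Using p = 0.33: p(1−p) = 0.2211, so n = 1.751² × 0.2211 / 0.075² ≈ 120.51 → 121.
Reduction: 137 − 121 = 16.

16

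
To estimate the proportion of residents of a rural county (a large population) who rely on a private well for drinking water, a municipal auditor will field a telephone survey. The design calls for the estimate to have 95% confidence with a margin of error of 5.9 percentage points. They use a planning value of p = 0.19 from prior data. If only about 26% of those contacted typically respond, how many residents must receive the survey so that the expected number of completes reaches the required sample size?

For 95% confidence, z = 1.96.
Completed interviews needed: n₀ = 1.96² × 0.1539 / 0.059² ≈ 169.84 → 170.
At a 26% response rate, contacts needed = 170 / 0.26 ≈ 653.85 → 654.

654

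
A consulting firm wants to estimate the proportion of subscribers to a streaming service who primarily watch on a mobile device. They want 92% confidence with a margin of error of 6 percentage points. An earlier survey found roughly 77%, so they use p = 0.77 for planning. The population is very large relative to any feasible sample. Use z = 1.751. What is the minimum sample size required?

151

With p = 0.77, p(1−p) = 0.1771.
n = z²·p(1−p)/E² = 1.751² × 0.1771 / 0.060² = 3.0660 × 0.1771 / 0.003600 ≈ 150.83.
Rounding up gives n = 151.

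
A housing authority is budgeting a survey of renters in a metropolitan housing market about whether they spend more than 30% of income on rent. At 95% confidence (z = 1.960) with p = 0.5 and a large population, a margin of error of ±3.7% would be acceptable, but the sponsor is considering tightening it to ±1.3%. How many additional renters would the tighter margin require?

4981

At ±3.7%: n = 1.960² × 0.2500 / 0.037² ≈ 701.53 → 702.
At ±1.3%: n = 1.960² × 0.2500 / 0.013² ≈ 5682.84 → 5683.
Additional respondents: 5683 − 702 = 4981.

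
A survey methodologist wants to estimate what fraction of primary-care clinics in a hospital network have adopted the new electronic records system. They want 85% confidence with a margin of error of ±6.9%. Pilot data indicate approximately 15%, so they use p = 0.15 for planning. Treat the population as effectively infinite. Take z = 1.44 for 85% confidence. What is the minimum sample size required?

With p = 0.15, p(1−p) = 0.1275.
n = z²·p(1−p)/E² = 1.44² × 0.1275 / 0.069² = 2.0736 × 0.1275 / 0.004761 ≈ 55.53.
Rounding up gives n = 56.

56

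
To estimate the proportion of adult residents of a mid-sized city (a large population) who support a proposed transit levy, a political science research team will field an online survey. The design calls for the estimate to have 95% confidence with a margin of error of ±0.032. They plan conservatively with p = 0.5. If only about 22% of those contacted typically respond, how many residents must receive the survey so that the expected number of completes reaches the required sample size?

4264

For 95% confidence, z = 1.960.
Completed interviews needed: n₀ = 1.960² × 0.2500 / 0.032² ≈ 937.89 → 938.
At a 22% response rate, contacts needed = 938 / 0.22 ≈ 4263.64 → 4264.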